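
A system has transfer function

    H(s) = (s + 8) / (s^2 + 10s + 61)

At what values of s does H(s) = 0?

s = -8

Set the numerator to zero: s + 8 = 0.
So s = -8.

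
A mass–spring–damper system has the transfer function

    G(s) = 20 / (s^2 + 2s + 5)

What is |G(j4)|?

|G(j4)| ≈ 1.470

Substitute s = j4: numerator = 20, denominator = -11 + j8.
|G(j4)| = |20| / |-11 + j8| = 20 / 13.601 ≈ 1.470.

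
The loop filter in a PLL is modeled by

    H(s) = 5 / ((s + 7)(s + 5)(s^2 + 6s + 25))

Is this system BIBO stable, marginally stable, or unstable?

The poles can be read from the denominator factors: s = -7, -5, -3 + 4j, -3 - 4j.
Since all poles lie strictly in the left half-plane, the system is stable.

stable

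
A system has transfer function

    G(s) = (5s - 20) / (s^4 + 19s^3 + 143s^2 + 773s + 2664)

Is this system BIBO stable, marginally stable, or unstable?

stable

The denominator s^4 + 19s^3 + 143s^2 + 773s + 2664 factors as (s^2 + 2s + 37)(s + 8)(s + 9), giving poles at s = -1 + 6j, -1 - 6j, -8, -9.
Since all poles lie strictly in the left half-plane, the system is stable.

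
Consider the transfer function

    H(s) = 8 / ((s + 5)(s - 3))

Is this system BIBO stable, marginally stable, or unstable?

unstable

The poles can be read from the denominator factors: s = -5, 3.
Since the pole(s) at s = 3 lie in the right half-plane, the system is unstable.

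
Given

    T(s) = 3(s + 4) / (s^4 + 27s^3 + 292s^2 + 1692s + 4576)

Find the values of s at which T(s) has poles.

The poles are the roots of the denominator s^4 + 27s^3 + 292s^2 + 1692s + 4576 = 0.
Trying s = -11: the polynomial evaluates to 0, so (s + 11) is a factor.
Dividing out leaves s^3 + 16s^2 + 116s + 416 = 0.
This factors further as (s^2 + 8s + 52)(s + 8) = 0.

s = -4 + 6j, -4 - 6j, -11, -8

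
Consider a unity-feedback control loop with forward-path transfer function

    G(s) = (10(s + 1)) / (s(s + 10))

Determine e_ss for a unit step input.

G(s) has one pole at the origin.
This is a Type 1 system; for a step input the steady-state error is zero.

e_ss = 0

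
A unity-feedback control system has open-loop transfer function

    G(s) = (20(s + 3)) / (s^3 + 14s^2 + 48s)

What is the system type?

The denominator has 1 factor of s at the origin (free integrator), so this is a Type 1 system.

Type 1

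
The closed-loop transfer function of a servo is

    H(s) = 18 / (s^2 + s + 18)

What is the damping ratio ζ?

ζ ≈ 0.1179

Compare the denominator to the standard form s^2 + 2ζωₙs + ωₙ².
ωₙ² = 18, so ωₙ = √18 ≈ 4.243 rad/s.
2ζωₙ = 1, so ζ = 1/(2·√18) ≈ 0.1179.
With ζ = 0.1179 the response is underdamped.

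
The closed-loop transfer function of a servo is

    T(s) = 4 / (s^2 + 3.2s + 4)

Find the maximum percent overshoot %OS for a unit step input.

%OS ≈ 1.52%

Comparing s^2 + 3.2s + 4 to s^2 + 2ζωₙs + ωₙ²: ωₙ = 2 rad/s and ζ = 3.2/(2·2) = 0.8.
%OS = 100·exp(−πζ/√(1−ζ²)) = 100·exp(−π·0.8/√(1−0.8²)) ≈ 1.52%.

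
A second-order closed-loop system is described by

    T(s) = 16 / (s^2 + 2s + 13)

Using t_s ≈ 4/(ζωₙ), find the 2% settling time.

t_s ≈ 4 s

Comparing s^2 + 2s + 13 to s^2 + 2ζωₙs + ωₙ²: ωₙ = √13 ≈ 3.606 rad/s and ζ = 2/(2·√13) ≈ 0.2774.
ζωₙ = 2/2 = 1, so t_s ≈ 4/(ζωₙ) = 4/1 = 4 s.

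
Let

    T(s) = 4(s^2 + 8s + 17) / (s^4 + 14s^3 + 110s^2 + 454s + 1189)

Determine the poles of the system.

s = -2 + 5j, -2 - 5j, -5 + 4j, -5 - 4j

The poles are the roots of the denominator s^4 + 14s^3 + 110s^2 + 454s + 1189 = 0.
No real roots exist; factor into two real quadratics: (s^2 + 4s + 29)(s^2 + 10s + 41) = 0.
Each quadratic gives a conjugate pair via the quadratic formula.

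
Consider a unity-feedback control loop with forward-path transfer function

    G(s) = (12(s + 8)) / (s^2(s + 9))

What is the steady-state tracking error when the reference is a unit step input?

G(s) has 2 poles at the origin.
This is a Type 2 system; for a step input the steady-state error is zero.

e_ss = 0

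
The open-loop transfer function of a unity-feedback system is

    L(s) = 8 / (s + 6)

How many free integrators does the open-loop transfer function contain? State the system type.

The denominator has no factor of s at the origin — no free integrator — so this is a Type 0 system.

Type 0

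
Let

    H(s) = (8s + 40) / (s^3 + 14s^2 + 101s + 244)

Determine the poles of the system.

The poles are the roots of the denominator s^3 + 14s^2 + 101s + 244 = 0.
Trying s = -4: the polynomial evaluates to 0, so (s + 4) is a factor.
Dividing out leaves s^2 + 10s + 61 = 0.
The quadratic formula then gives s = -5 ± 6j.

s = -5 + 6j, -5 - 6j, -4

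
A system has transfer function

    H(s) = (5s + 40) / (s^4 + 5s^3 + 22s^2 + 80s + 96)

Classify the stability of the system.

marginally stable

The denominator s^4 + 5s^3 + 22s^2 + 80s + 96 factors as (s^2 + 16)(s + 3)(s + 2), giving poles at s = ±4j, -3, -2.
Since the simple pole(s) at s = ±4j lie on the jω-axis with none in the right half-plane, the system is marginally stable.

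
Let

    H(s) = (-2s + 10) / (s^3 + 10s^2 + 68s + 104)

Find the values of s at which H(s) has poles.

s = -2, -4 + 6j, -4 - 6j

The poles are the roots of the denominator s^3 + 10s^2 + 68s + 104 = 0.
Trying s = -2: the polynomial evaluates to 0, so (s + 2) is a factor.
Dividing out leaves s^2 + 8s + 52 = 0.
The quadratic formula then gives s = -4 ± 6j.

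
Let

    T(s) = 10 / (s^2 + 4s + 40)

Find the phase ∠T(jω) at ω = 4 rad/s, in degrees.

At s = j4: numerator = 10, denominator = 24 + j16.
∠T = ∠num − ∠den = 0° − (33.690°) = -33.69°.

∠T(j4) ≈ -33.69°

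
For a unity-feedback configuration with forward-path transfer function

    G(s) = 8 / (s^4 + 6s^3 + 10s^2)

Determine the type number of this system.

Type 2

The denominator has 2 factors of s at the origin (free integrators), so this is a Type 2 system.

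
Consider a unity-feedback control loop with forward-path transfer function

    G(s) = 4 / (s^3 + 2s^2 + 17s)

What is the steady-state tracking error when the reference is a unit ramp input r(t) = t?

e_ss = 4.250

G(s) has one pole at the origin.
This is a Type 1 system. Kv = lim_{s→0} s·G(s) = 4/17.
e_ss = 1/Kv = 1/(4/17) = 17/4 ≈ 4.250.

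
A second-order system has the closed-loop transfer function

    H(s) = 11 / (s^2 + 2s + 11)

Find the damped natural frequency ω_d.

Comparing s^2 + 2s + 11 to s^2 + 2ζωₙs + ωₙ²: ωₙ = √11 ≈ 3.317 rad/s and ζ = 2/(2·√11) ≈ 0.3015.
ζωₙ = 2/2 = 1, so ω_d = ωₙ√(1−ζ²) = √(ωₙ² − (ζωₙ)²) = √(11 − 1²) = √10 ≈ 3.162 rad/s.

ω_d ≈ 3.162 rad/s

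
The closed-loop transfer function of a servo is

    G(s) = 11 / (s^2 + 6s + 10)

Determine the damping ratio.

Compare the denominator to the standard form s^2 + 2ζωₙs + ωₙ².
ωₙ² = 10, so ωₙ = √10 ≈ 3.162 rad/s.
2ζωₙ = 6, so ζ = 6/(2·√10) ≈ 0.9487.
With ζ = 0.9487 the response is underdamped.

ζ ≈ 0.9487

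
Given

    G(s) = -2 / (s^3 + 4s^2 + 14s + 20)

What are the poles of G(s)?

The poles are the roots of the denominator s^3 + 4s^2 + 14s + 20 = 0.
Trying s = -2: the polynomial evaluates to 0, so (s + 2) is a factor.
Dividing out leaves s^2 + 2s + 10 = 0.
The quadratic formula then gives s = -1 ± 3j.

s = -1 ± 3j, -2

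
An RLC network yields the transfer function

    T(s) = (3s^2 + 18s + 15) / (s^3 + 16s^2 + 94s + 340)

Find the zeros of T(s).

Set the numerator to zero: 3s^2 + 18s + 15 = 0, i.e. 3·(s^2 + 6s + 5) = 0.
Factoring: (s + 1)(s + 5) = 0.

s = -1, -5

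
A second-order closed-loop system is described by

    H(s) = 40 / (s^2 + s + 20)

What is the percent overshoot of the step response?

%OS ≈ 70.2%

Comparing s^2 + s + 20 to s^2 + 2ζωₙs + ωₙ²: ωₙ = √20 ≈ 4.472 rad/s and ζ = 1/(2·√20) ≈ 0.1118.
%OS = 100·exp(−πζ/√(1−ζ²)) = 100·exp(−π·0.1118/√(1−0.1118²)) ≈ 70.2%.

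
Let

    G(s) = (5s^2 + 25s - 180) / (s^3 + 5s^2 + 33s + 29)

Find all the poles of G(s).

s = -2 ± 5j, -1

The poles are the roots of the denominator s^3 + 5s^2 + 33s + 29 = 0.
Trying s = -1: the polynomial evaluates to 0, so (s + 1) is a factor.
Dividing out leaves s^2 + 4s + 29 = 0.
The quadratic formula then gives s = -2 ± 5j.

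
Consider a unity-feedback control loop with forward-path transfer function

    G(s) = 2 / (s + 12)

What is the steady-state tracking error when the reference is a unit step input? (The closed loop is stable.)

G(s) has no poles at the origin.
This is a Type 0 system. Kp = lim_{s→0} G(s) = 2/12 = 1/6.
e_ss = 1/(1 + Kp) = 1/(1 + 1/6) = 6/7 ≈ 0.8571.

e_ss = 0.8571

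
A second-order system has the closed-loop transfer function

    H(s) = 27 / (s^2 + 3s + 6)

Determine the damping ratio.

Compare the denominator to the standard form s^2 + 2ζωₙs + ωₙ².
ωₙ² = 6, so ωₙ = √6 ≈ 2.449 rad/s.
2ζωₙ = 3, so ζ = 3/(2·√6) ≈ 0.6124.

ζ ≈ 0.6124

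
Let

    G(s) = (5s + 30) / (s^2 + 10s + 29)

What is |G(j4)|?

Substitute s = j4: numerator = 30 + j20, denominator = 13 + j40.
|G(j4)| = |30 + j20| / |13 + j40| = 36.056 / 42.059 ≈ 0.8573.

|G(j4)| ≈ 0.8573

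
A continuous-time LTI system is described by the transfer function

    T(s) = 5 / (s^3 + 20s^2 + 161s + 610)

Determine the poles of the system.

The poles are the roots of the denominator s^3 + 20s^2 + 161s + 610 = 0.
Trying s = -10: the polynomial evaluates to 0, so (s + 10) is a factor.
Dividing out leaves s^2 + 10s + 61 = 0.
The quadratic formula then gives s = -5 ± 6j.

s = -5 ± 6j, -10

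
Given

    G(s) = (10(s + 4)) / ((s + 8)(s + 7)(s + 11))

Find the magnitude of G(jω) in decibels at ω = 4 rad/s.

|G(j4)|_dB ≈ -23.5 dB

Substitute s = j4: numerator = 40 + j40, denominator = 200 + j820.
|G(j4)| = |40 + j40| / |200 + j820| = 56.569 / 844.04 ≈ 0.06702.
In decibels: 20·log₁₀(0.06702) ≈ -23.5 dB.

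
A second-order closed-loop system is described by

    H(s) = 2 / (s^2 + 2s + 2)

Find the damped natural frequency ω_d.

ω_d = 1 rad/s

Comparing s^2 + 2s + 2 to s^2 + 2ζωₙs + ωₙ²: ωₙ = √2 ≈ 1.414 rad/s and ζ = 2/(2·√2) ≈ 0.7071.
ζωₙ = 2/2 = 1, so ω_d = ωₙ√(1−ζ²) = √(ωₙ² − (ζωₙ)²) = √(2 − 1²) = √1 = 1 rad/s.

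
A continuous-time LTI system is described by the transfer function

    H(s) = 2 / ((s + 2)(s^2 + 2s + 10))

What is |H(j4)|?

Substitute s = j4: numerator = 2, denominator = -44 - j8.
|H(j4)| = |2| / |-44 - j8| = 2 / 44.721 ≈ 0.04472.

|H(j4)| ≈ 0.04472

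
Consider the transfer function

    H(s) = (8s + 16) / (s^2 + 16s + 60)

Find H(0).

H(0) = 4/15 ≈ 0.2667

Set s = 0: H(0) = (16) / (60) = 4/15.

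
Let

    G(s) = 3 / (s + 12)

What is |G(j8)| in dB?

|G(j8)|_dB ≈ -13.6 dB

Substitute s = j8: numerator = 3, denominator = 12 + j8.
|G(j8)| = |3| / |12 + j8| = 3 / 14.422 ≈ 0.2080.
In decibels: 20·log₁₀(0.2080) ≈ -13.6 dB.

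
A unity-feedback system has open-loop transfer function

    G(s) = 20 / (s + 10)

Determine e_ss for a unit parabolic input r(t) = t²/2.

G(s) has no poles at the origin.
This is a Type 0 system; Ka = lim_{s→0} s^2·G(s) = 0, so the steady-state error for a parabola input is infinite.

e_ss = ∞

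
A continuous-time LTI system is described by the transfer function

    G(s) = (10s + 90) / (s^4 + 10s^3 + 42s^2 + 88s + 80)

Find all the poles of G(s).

The poles are the roots of the denominator s^4 + 10s^3 + 42s^2 + 88s + 80 = 0.
No real roots exist; factor into two real quadratics: (s^2 + 6s + 10)(s^2 + 4s + 8) = 0.
Each quadratic gives a conjugate pair via the quadratic formula.

s = -3 ± j, -2 ± 2j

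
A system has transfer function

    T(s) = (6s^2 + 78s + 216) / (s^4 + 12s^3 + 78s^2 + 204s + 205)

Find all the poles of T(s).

s = -4 + 5j, -4 - 5j, -2 + j, -2 - j

The poles are the roots of the denominator s^4 + 12s^3 + 78s^2 + 204s + 205 = 0.
No real roots exist; factor into two real quadratics: (s^2 + 8s + 41)(s^2 + 4s + 5) = 0.
Each quadratic gives a conjugate pair via the quadratic formula.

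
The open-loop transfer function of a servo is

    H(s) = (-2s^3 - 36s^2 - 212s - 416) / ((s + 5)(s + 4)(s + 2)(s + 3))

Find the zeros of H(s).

Set the numerator to zero: -2s^3 - 36s^2 - 212s - 416 = 0, i.e. -2·(s^3 + 18s^2 + 106s + 208) = 0.
Factoring: (s + 8)(s^2 + 10s + 26) = 0.

s = -8, -5 + j, -5 - j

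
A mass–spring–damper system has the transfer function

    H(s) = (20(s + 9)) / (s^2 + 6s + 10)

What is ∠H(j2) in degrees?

At s = j2: numerator = 180 + j40, denominator = 6 + j12.
∠H = ∠num − ∠den = 12.529° − (63.435°) = -50.91°.

∠H(j2) ≈ -50.91°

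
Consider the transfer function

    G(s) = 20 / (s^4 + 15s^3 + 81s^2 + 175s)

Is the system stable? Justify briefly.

marginally stable

The denominator s^4 + 15s^3 + 81s^2 + 175s factors as s(s^2 + 8s + 25)(s + 7), giving poles at s = 0, -4 + 3j, -4 - 3j, -7.
Since the simple pole(s) at s = 0 lie on the jω-axis with none in the right half-plane, the system is marginally stable.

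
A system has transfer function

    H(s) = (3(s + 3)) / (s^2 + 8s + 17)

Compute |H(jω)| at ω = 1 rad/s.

|H(j1)| ≈ 0.5303

Substitute s = j1: numerator = 9 + j3, denominator = 16 + j8.
|H(j1)| = |9 + j3| / |16 + j8| = 9.4868 / 17.889 ≈ 0.5303.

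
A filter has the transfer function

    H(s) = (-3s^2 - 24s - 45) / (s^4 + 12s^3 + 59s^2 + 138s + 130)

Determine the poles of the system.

The poles are the roots of the denominator s^4 + 12s^3 + 59s^2 + 138s + 130 = 0.
No real roots exist; factor into two real quadratics: (s^2 + 6s + 10)(s^2 + 6s + 13) = 0.
Each quadratic gives a conjugate pair via the quadratic formula.

s = -3 + j, -3 - j, -3 + 2j, -3 - 2j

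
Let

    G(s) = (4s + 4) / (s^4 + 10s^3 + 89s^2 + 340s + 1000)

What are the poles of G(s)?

The poles are the roots of the denominator s^4 + 10s^3 + 89s^2 + 340s + 1000 = 0.
No real roots exist; factor into two real quadratics: (s^2 + 4s + 40)(s^2 + 6s + 25) = 0.
Each quadratic gives a conjugate pair via the quadratic formula.

s = -2 ± 6j, -3 ± 4j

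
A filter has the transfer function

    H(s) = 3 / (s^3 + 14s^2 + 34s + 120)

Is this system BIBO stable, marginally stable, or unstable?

stable

The denominator s^3 + 14s^2 + 34s + 120 factors as (s + 12)(s^2 + 2s + 10), giving poles at s = -12, -1 + 3j, -1 - 3j.
Since all poles lie strictly in the left half-plane, the system is stable.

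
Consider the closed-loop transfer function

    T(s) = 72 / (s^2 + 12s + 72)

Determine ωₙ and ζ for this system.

Compare the denominator to the standard form s^2 + 2ζωₙs + ωₙ².
ωₙ² = 72, so ωₙ = √72 ≈ 8.485 rad/s.
2ζωₙ = 12, so ζ = 12/(2·√72) ≈ 0.7071.
With ζ = 0.7071 the response is underdamped.

ωₙ ≈ 8.485 rad/s, ζ ≈ 0.7071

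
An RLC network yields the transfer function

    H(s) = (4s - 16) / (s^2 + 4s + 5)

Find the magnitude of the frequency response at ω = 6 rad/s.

Substitute s = j6: numerator = -16 + j24, denominator = -31 + j24.
|H(j6)| = |-16 + j24| / |-31 + j24| = 28.844 / 39.205 ≈ 0.7357.

|H(j6)| ≈ 0.7357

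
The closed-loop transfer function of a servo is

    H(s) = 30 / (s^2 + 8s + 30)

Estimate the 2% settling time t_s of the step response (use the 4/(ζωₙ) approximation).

Comparing s^2 + 8s + 30 to s^2 + 2ζωₙs + ωₙ²: ωₙ = √30 ≈ 5.477 rad/s and ζ = 8/(2·√30) ≈ 0.7303.
ζωₙ = 8/2 = 4, so t_s ≈ 4/(ζωₙ) = 4/4 = 1 s.

t_s ≈ 1 s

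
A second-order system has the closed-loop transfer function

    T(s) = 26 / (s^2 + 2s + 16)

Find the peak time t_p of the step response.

t_p ≈ 0.8112 s

Comparing s^2 + 2s + 16 to s^2 + 2ζωₙs + ωₙ²: ωₙ = 4 rad/s and ζ = 2/(2·4) = 0.25.
ζωₙ = 2/2 = 1, so ω_d = ωₙ√(1−ζ²) = √(ωₙ² − (ζωₙ)²) = √(16 − 1²) = √15 ≈ 3.873 rad/s.
t_p = π/ω_d = π/3.873 ≈ 0.8112 s.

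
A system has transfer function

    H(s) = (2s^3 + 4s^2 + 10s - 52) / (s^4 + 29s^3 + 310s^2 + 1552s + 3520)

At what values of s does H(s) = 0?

s = 2, -2 + 3j, -2 - 3j

Set the numerator to zero: 2s^3 + 4s^2 + 10s - 52 = 0, i.e. 2·(s^3 + 2s^2 + 5s - 26) = 0.
Factoring: (s - 2)(s^2 + 4s + 13) = 0.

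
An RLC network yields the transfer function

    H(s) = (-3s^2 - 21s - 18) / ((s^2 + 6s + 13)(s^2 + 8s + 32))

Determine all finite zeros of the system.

s = -6, -1

Set the numerator to zero: -3s^2 - 21s - 18 = 0, i.e. -3·(s^2 + 7s + 6) = 0.
Factoring: (s + 6)(s + 1) = 0.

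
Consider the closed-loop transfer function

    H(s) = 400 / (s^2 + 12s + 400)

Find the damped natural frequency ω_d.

ω_d ≈ 19.08 rad/s

Comparing s^2 + 12s + 400 to s^2 + 2ζωₙs + ωₙ²: ωₙ = 20 rad/s and ζ = 12/(2·20) = 0.3.
ζωₙ = 12/2 = 6, so ω_d = ωₙ√(1−ζ²) = √(ωₙ² − (ζωₙ)²) = √(400 − 6²) = √364 ≈ 19.08 rad/s.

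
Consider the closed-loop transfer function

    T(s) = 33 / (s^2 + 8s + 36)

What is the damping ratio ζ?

Compare the denominator to the standard form s^2 + 2ζωₙs + ωₙ².
ωₙ² = 36, so ωₙ = 6 rad/s.
2ζωₙ = 8, so ζ = 8/(2·6) ≈ 0.6667.

ζ ≈ 0.6667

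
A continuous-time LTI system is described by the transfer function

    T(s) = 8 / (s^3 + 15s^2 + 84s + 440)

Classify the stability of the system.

stable

The denominator s^3 + 15s^2 + 84s + 440 factors as (s + 11)(s^2 + 4s + 40), giving poles at s = -11, -2 + 6j, -2 - 6j.
Since all poles lie strictly in the left half-plane, the system is stable.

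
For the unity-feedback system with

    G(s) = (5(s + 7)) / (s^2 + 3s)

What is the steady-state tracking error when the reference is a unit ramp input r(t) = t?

e_ss = 0.08571

G(s) has one pole at the origin.
This is a Type 1 system. Kv = lim_{s→0} s·G(s) = 35/3.
e_ss = 1/Kv = 1/(35/3) = 3/35 ≈ 0.08571.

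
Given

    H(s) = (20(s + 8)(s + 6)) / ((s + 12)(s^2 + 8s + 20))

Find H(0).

At s = 0 each factor (s + a) contributes a and each (s^2 + bs + c) contributes c.
H(0) = 20·(8) · (6) / ((12) · (20)) = 960/240 = 4.

H(0) = 4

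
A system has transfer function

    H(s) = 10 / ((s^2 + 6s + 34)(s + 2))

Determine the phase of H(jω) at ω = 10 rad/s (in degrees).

∠H(j10) ≈ 143.6°

At s = j10: numerator = 10, denominator = -732 - j540.
∠H = ∠num − ∠den = 0° − (-143.58°) = 143.6°.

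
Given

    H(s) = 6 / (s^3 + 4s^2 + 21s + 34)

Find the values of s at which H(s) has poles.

s = -1 + 4j, -1 - 4j, -2

The poles are the roots of the denominator s^3 + 4s^2 + 21s + 34 = 0.
Trying s = -2: the polynomial evaluates to 0, so (s + 2) is a factor.
Dividing out leaves s^2 + 2s + 17 = 0.
The quadratic formula then gives s = -1 ± 4j.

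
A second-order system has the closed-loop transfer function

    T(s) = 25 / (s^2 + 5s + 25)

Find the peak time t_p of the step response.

Comparing s^2 + 5s + 25 to s^2 + 2ζωₙs + ωₙ²: ωₙ = 5 rad/s and ζ = 5/(2·5) = 0.5.
ζωₙ = 5/2 = 2.5, so ω_d = ωₙ√(1−ζ²) = √(ωₙ² − (ζωₙ)²) = √(25 − 2.5²) = √18.75 ≈ 4.330 rad/s.
t_p = π/ω_d = π/4.330 ≈ 0.7255 s.

t_p ≈ 0.7255 s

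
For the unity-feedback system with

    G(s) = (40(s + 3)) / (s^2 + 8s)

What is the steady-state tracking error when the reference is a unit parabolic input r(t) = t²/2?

G(s) has one pole at the origin.
This is a Type 1 system; Ka = lim_{s→0} s^2·G(s) = 0, so the steady-state error for a parabola input is infinite.

e_ss = ∞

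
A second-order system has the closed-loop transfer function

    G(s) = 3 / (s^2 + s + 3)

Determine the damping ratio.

Compare the denominator to the standard form s^2 + 2ζωₙs + ωₙ².
ωₙ² = 3, so ωₙ = √3 ≈ 1.732 rad/s.
2ζωₙ = 1, so ζ = 1/(2·√3) ≈ 0.2887.
With ζ = 0.2887 the response is underdamped.

ζ ≈ 0.2887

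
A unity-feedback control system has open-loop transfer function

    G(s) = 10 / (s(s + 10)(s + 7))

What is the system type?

Type 1

The denominator has 1 factor of s at the origin (free integrator), so this is a Type 1 system.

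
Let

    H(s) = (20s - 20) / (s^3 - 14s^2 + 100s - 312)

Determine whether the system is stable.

The denominator s^3 - 14s^2 + 100s - 312 factors as (s - 6)(s^2 - 8s + 52), giving poles at s = 6, 4 ± 6j.
Since the pole(s) at s = 6, 4 ± 6j lie in the right half-plane, the system is unstable.

unstable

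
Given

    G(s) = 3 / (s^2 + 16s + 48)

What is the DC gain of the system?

Set s = 0: G(0) = (3) / (48) = 1/16.

G(0) = 1/16 ≈ 0.06250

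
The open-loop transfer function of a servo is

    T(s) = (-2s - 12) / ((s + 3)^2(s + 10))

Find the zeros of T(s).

Set the numerator to zero: -2s - 12 = 0, i.e. -2·(s + 6) = 0.
So s = -6.

s = -6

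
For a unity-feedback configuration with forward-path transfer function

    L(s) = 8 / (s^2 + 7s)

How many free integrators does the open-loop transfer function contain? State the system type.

Factor s from the denominator: s^2 + 7s = s·(s + 7).
There is 1 pole at the origin, so the system is Type 1.

Type 1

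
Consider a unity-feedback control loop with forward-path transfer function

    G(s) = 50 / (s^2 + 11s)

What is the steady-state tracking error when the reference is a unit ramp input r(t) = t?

G(s) has one pole at the origin.
This is a Type 1 system. Kv = lim_{s→0} s·G(s) = 50/11.
e_ss = 1/Kv = 1/(50/11) = 11/50 ≈ 0.2200.

e_ss = 0.2200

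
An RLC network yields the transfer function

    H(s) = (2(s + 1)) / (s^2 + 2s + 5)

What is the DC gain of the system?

At s = 0 each factor (s + a) contributes a and each (s^2 + bs + c) contributes c.
H(0) = 2·(1) / ((5)) = 2/5 = 2/5.

H(0) = 2/5 ≈ 0.4000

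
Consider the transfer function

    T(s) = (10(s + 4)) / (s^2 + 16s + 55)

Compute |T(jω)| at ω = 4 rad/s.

Substitute s = j4: numerator = 40 + j40, denominator = 39 + j64.
|T(j4)| = |40 + j40| / |39 + j64| = 56.569 / 74.947 ≈ 0.7548.

|T(j4)| ≈ 0.7548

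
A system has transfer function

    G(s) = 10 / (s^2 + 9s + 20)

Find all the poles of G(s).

s = -5, -4

The poles are the roots of the denominator s^2 + 9s + 20 = 0.
Factoring: (s + 5)(s + 4) = 0, so s = -5 and s = -4.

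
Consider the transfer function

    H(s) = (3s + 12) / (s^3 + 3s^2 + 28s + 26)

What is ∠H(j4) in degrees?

At s = j4: numerator = 12 + j12, denominator = -22 + j48.
∠H = ∠num − ∠den = 45° − (114.62°) = -69.62°.

∠H(j4) ≈ -69.62°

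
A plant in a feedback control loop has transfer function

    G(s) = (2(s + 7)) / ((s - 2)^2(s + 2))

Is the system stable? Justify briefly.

The poles can be read from the denominator factors: s = 2, 2, -2.
Since the pole(s) at s = 2, 2 lie in the right half-plane, the system is unstable.

unstable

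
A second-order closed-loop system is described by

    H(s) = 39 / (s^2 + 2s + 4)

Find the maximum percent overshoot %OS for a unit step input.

Comparing s^2 + 2s + 4 to s^2 + 2ζωₙs + ωₙ²: ωₙ = 2 rad/s and ζ = 2/(2·2) = 0.5.
%OS = 100·exp(−πζ/√(1−ζ²)) = 100·exp(−π·0.5/√(1−0.5²)) ≈ 16.3%.

%OS ≈ 16.3%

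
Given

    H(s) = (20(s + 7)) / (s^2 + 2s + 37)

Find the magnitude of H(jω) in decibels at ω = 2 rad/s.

Substitute s = j2: numerator = 140 + j40, denominator = 33 + j4.
|H(j2)| = |140 + j40| / |33 + j4| = 145.60 / 33.242 ≈ 4.380.
In decibels: 20·log₁₀(4.380) ≈ 12.8 dB.

|H(j2)|_dB ≈ 12.8 dB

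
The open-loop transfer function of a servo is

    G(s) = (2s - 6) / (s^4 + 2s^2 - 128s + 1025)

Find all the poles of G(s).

The poles are the roots of the denominator s^4 + 2s^2 - 128s + 1025 = 0.
No real roots exist; factor into two real quadratics: (s^2 - 8s + 25)(s^2 + 8s + 41) = 0.
Each quadratic gives a conjugate pair via the quadratic formula.

s = 4 ± 3j, -4 ± 5j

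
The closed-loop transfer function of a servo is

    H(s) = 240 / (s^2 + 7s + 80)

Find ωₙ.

ωₙ ≈ 8.944 rad/s

Compare the denominator to the standard form s^2 + 2ζωₙs + ωₙ².
ωₙ² = 80, so ωₙ = √80 ≈ 8.944 rad/s.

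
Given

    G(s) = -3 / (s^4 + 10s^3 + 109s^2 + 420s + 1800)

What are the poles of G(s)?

s = -2 + 6j, -2 - 6j, -3 + 6j, -3 - 6j

The poles are the roots of the denominator s^4 + 10s^3 + 109s^2 + 420s + 1800 = 0.
No real roots exist; factor into two real quadratics: (s^2 + 4s + 40)(s^2 + 6s + 45) = 0.
Each quadratic gives a conjugate pair via the quadratic formula.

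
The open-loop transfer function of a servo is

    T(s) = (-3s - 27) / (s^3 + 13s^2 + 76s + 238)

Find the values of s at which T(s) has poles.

s = -3 + 5j, -3 - 5j, -7

The poles are the roots of the denominator s^3 + 13s^2 + 76s + 238 = 0.
Trying s = -7: the polynomial evaluates to 0, so (s + 7) is a factor.
Dividing out leaves s^2 + 6s + 34 = 0.
The quadratic formula then gives s = -3 ± 5j.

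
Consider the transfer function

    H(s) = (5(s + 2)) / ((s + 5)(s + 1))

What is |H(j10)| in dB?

Substitute s = j10: numerator = 10 + j50, denominator = -95 + j60.
|H(j10)| = |10 + j50| / |-95 + j60| = 50.990 / 112.36 ≈ 0.4538.
In decibels: 20·log₁₀(0.4538) ≈ -6.86 dB.

|H(j10)|_dB ≈ -6.86 dB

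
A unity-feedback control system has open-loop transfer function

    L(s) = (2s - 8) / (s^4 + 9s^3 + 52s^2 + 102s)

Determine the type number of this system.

Type 1

Factor s from the denominator: s^4 + 9s^3 + 52s^2 + 102s = s·(s^3 + 9s^2 + 52s + 102).
There is 1 pole at the origin, so the system is Type 1.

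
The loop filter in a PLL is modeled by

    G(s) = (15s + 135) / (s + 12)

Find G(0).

G(0) = 45/4 ≈ 11.25

Set s = 0: G(0) = (135) / (12) = 45/4.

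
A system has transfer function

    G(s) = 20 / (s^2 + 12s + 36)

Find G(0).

G(0) = 5/9 ≈ 0.5556

Set s = 0: G(0) = (20) / (36) = 5/9.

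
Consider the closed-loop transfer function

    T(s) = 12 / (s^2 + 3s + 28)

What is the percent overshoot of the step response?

Comparing s^2 + 3s + 28 to s^2 + 2ζωₙs + ωₙ²: ωₙ = √28 ≈ 5.292 rad/s and ζ = 3/(2·√28) ≈ 0.2835.
%OS = 100·exp(−πζ/√(1−ζ²)) = 100·exp(−π·0.2835/√(1−0.2835²)) ≈ 39.5%.

%OS ≈ 39.5%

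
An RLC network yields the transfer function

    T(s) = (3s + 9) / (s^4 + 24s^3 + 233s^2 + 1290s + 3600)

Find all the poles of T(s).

The poles are the roots of the denominator s^4 + 24s^3 + 233s^2 + 1290s + 3600 = 0.
Trying s = -8: the polynomial evaluates to 0, so (s + 8) is a factor.
Dividing out leaves s^3 + 16s^2 + 105s + 450 = 0.
This factors further as (s^2 + 6s + 45)(s + 10) = 0.

s = -8, -3 ± 6j, -10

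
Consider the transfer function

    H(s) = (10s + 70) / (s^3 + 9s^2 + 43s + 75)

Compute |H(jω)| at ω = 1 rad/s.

|H(j1)| ≈ 0.9039

Substitute s = j1: numerator = 70 + j10, denominator = 66 + j42.
|H(j1)| = |70 + j10| / |66 + j42| = 70.711 / 78.230 ≈ 0.9039.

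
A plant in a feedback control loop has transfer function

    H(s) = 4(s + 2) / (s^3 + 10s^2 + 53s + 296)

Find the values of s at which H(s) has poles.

The poles are the roots of the denominator s^3 + 10s^2 + 53s + 296 = 0.
Trying s = -8: the polynomial evaluates to 0, so (s + 8) is a factor.
Dividing out leaves s^2 + 2s + 37 = 0.
The quadratic formula then gives s = -1 ± 6j.

s = -1 + 6j, -1 - 6j, -8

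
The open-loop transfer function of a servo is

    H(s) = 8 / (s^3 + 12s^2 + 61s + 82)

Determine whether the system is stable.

stable

The denominator s^3 + 12s^2 + 61s + 82 factors as (s + 2)(s^2 + 10s + 41), giving poles at s = -2, -5 ± 4j.
Since all poles lie strictly in the left half-plane, the system is stable.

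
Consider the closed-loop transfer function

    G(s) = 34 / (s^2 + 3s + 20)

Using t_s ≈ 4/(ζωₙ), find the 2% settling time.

t_s ≈ 2.667 s

Comparing s^2 + 3s + 20 to s^2 + 2ζωₙs + ωₙ²: ωₙ = √20 ≈ 4.472 rad/s and ζ = 3/(2·√20) ≈ 0.3354.
ζωₙ = 3/2 = 1.5, so t_s ≈ 4/(ζωₙ) = 4/1.5 ≈ 2.667 s.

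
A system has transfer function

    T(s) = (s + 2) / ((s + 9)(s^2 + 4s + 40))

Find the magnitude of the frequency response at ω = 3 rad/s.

|T(j3)| ≈ 0.01143

Substitute s = j3: numerator = 2 + j3, denominator = 243 + j201.
|T(j3)| = |2 + j3| / |243 + j201| = 3.6056 / 315.36 ≈ 0.01143.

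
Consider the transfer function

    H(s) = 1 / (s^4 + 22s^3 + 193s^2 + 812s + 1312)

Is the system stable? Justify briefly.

The denominator s^4 + 22s^3 + 193s^2 + 812s + 1312 factors as (s + 4)(s^2 + 10s + 41)(s + 8), giving poles at s = -4, -5 + 4j, -5 - 4j, -8.
Since all poles lie strictly in the left half-plane, the system is stable.

stable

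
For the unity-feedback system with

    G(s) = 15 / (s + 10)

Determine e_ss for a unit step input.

e_ss = 0.4000

G(s) has no poles at the origin.
This is a Type 0 system. Kp = lim_{s→0} G(s) = 15/10 = 3/2.
e_ss = 1/(1 + Kp) = 1/(1 + 3/2) = 2/5 ≈ 0.4000.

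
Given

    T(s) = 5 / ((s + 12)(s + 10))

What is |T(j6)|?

|T(j6)| ≈ 0.03196

Substitute s = j6: numerator = 5, denominator = 84 + j132.
|T(j6)| = |5| / |84 + j132| = 5 / 156.46 ≈ 0.03196.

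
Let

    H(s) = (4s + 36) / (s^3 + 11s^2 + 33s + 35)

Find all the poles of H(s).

s = -2 + j, -2 - j, -7

The poles are the roots of the denominator s^3 + 11s^2 + 33s + 35 = 0.
Trying s = -7: the polynomial evaluates to 0, so (s + 7) is a factor.
Dividing out leaves s^2 + 4s + 5 = 0.
The quadratic formula then gives s = -2 ± 1j.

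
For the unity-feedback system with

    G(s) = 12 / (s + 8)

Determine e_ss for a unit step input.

G(s) has no poles at the origin.
This is a Type 0 system. Kp = lim_{s→0} G(s) = 12/8 = 3/2.
e_ss = 1/(1 + Kp) = 1/(1 + 3/2) = 2/5 ≈ 0.4000.

e_ss = 0.4000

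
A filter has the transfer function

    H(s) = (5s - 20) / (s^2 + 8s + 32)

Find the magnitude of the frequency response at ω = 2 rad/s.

Substitute s = j2: numerator = -20 + j10, denominator = 28 + j16.
|H(j2)| = |-20 + j10| / |28 + j16| = 22.361 / 32.249 ≈ 0.6934.

|H(j2)| ≈ 0.6934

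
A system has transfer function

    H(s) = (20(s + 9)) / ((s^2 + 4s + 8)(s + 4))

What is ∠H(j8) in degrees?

At s = j8: numerator = 180 + j160, denominator = -480 - j320.
∠H = ∠num − ∠den = 41.634° − (-146.31°) = 187.9°, which wraps to -172.1°.

∠H(j8) ≈ -172.1°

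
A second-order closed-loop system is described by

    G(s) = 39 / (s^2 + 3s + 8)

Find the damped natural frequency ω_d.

Comparing s^2 + 3s + 8 to s^2 + 2ζωₙs + ωₙ²: ωₙ = √8 ≈ 2.828 rad/s and ζ = 3/(2·√8) ≈ 0.5303.
ζωₙ = 3/2 = 1.5, so ω_d = ωₙ√(1−ζ²) = √(ωₙ² − (ζωₙ)²) = √(8 − 1.5²) = √5.75 ≈ 2.398 rad/s.

ω_d ≈ 2.398 rad/s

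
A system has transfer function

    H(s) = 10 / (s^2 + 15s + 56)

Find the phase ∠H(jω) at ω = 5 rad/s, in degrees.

∠H(j5) ≈ -67.54°

At s = j5: numerator = 10, denominator = 31 + j75.
∠H = ∠num − ∠den = 0° − (67.543°) = -67.54°.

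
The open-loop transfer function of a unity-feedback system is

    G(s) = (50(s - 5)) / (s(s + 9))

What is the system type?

The denominator has 1 factor of s at the origin (free integrator), so this is a Type 1 system.

Type 1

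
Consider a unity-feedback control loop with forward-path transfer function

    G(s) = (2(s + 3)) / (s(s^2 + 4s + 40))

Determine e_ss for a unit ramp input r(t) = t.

e_ss = 6.667

G(s) has one pole at the origin.
This is a Type 1 system. Kv = lim_{s→0} s·G(s) = 6/40 = 3/20.
e_ss = 1/Kv = 1/(3/20) = 20/3 ≈ 6.667.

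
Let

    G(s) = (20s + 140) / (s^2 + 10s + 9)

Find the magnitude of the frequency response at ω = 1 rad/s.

|G(j1)| ≈ 11.04

Substitute s = j1: numerator = 140 + j20, denominator = 8 + j10.
|G(j1)| = |140 + j20| / |8 + j10| = 141.42 / 12.806 ≈ 11.04.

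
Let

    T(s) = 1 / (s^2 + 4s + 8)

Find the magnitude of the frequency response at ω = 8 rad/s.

Substitute s = j8: numerator = 1, denominator = -56 + j32.
|T(j8)| = |1| / |-56 + j32| = 1 / 64.498 ≈ 0.01550.

|T(j8)| ≈ 0.01550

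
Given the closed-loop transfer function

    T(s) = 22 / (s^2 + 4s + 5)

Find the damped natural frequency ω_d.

ω_d = 1 rad/s

Comparing s^2 + 4s + 5 to s^2 + 2ζωₙs + ωₙ²: ωₙ = √5 ≈ 2.236 rad/s and ζ = 4/(2·√5) ≈ 0.8944.
ζωₙ = 4/2 = 2, so ω_d = ωₙ√(1−ζ²) = √(ωₙ² − (ζωₙ)²) = √(5 − 2²) = √1 = 1 rad/s.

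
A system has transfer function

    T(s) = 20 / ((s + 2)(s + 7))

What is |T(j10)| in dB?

Substitute s = j10: numerator = 20, denominator = -86 + j90.
|T(j10)| = |20| / |-86 + j90| = 20 / 124.48 ≈ 0.1607.
In decibels: 20·log₁₀(0.1607) ≈ -15.9 dB.

|T(j10)|_dB ≈ -15.9 dB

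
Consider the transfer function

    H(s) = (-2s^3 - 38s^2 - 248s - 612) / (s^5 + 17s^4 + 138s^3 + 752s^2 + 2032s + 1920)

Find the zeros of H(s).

Set the numerator to zero: -2s^3 - 38s^2 - 248s - 612 = 0, i.e. -2·(s^3 + 19s^2 + 124s + 306) = 0.
Factoring: (s + 9)(s^2 + 10s + 34) = 0.

s = -9, -5 + 3j, -5 - 3j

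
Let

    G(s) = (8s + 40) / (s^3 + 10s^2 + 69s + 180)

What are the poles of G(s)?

The poles are the roots of the denominator s^3 + 10s^2 + 69s + 180 = 0.
Trying s = -4: the polynomial evaluates to 0, so (s + 4) is a factor.
Dividing out leaves s^2 + 6s + 45 = 0.
The quadratic formula then gives s = -3 ± 6j.

s = -3 + 6j, -3 - 6j, -4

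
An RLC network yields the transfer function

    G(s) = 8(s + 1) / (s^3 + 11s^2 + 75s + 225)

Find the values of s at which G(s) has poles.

s = -3 + 6j, -3 - 6j, -5

The poles are the roots of the denominator s^3 + 11s^2 + 75s + 225 = 0.
Trying s = -5: the polynomial evaluates to 0, so (s + 5) is a factor.
Dividing out leaves s^2 + 6s + 45 = 0.
The quadratic formula then gives s = -3 ± 6j.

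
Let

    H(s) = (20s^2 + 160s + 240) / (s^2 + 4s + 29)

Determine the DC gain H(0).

Set s = 0: H(0) = (240) / (29) = 240/29.

H(0) = 240/29 ≈ 8.276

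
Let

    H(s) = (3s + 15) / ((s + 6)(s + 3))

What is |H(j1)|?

|H(j1)| ≈ 0.7953

Substitute s = j1: numerator = 15 + j3, denominator = 17 + j9.
|H(j1)| = |15 + j3| / |17 + j9| = 15.297 / 19.235 ≈ 0.7953.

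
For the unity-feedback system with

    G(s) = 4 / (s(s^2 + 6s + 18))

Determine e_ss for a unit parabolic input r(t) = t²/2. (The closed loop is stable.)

G(s) has one pole at the origin.
This is a Type 1 system; Ka = lim_{s→0} s^2·G(s) = 0, so the steady-state error for a parabola input is infinite.

e_ss = ∞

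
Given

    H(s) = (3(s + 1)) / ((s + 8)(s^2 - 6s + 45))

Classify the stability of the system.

The poles can be read from the denominator factors: s = -8, 3 ± 6j.
Since the pole(s) at s = 3 ± 6j lie in the right half-plane, the system is unstable.

unstable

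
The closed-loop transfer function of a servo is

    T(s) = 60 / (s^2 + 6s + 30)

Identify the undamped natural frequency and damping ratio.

Compare the denominator to the standard form s^2 + 2ζωₙs + ωₙ².
ωₙ² = 30, so ωₙ = √30 ≈ 5.477 rad/s.
2ζωₙ = 6, so ζ = 6/(2·√30) ≈ 0.5477.
With ζ = 0.5477 the response is underdamped.

ωₙ ≈ 5.477 rad/s, ζ ≈ 0.5477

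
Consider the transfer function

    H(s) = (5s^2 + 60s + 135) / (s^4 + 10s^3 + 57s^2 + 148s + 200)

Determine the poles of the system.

s = -3 ± 4j, -2 ± 2j

The poles are the roots of the denominator s^4 + 10s^3 + 57s^2 + 148s + 200 = 0.
No real roots exist; factor into two real quadratics: (s^2 + 6s + 25)(s^2 + 4s + 8) = 0.
Each quadratic gives a conjugate pair via the quadratic formula.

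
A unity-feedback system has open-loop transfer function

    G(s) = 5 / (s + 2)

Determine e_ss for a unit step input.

e_ss = 0.2857

G(s) has no poles at the origin.
This is a Type 0 system. Kp = lim_{s→0} G(s) = 5/2.
e_ss = 1/(1 + Kp) = 1/(1 + 5/2) = 2/7 ≈ 0.2857.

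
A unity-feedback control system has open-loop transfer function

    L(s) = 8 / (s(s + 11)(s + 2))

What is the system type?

The denominator has 1 factor of s at the origin (free integrator), so this is a Type 1 system.

Type 1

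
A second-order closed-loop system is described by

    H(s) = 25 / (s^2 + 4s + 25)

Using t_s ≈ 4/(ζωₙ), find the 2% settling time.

t_s ≈ 2 s

Comparing s^2 + 4s + 25 to s^2 + 2ζωₙs + ωₙ²: ωₙ = 5 rad/s and ζ = 4/(2·5) = 0.4.
ζωₙ = 4/2 = 2, so t_s ≈ 4/(ζωₙ) = 4/2 = 2 s.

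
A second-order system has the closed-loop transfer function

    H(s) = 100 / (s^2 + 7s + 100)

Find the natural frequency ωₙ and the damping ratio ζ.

Compare the denominator to the standard form s^2 + 2ζωₙs + ωₙ².
ωₙ² = 100, so ωₙ = 10 rad/s.
2ζωₙ = 7, so ζ = 7/(2·10) = 0.35.

ωₙ = 10 rad/s, ζ = 0.35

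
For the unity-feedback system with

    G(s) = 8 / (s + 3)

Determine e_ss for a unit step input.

e_ss = 0.2727

G(s) has no poles at the origin.
This is a Type 0 system. Kp = lim_{s→0} G(s) = 8/3.
e_ss = 1/(1 + Kp) = 1/(1 + 8/3) = 3/11 ≈ 0.2727.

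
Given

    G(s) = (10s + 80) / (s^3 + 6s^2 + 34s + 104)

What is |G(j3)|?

Substitute s = j3: numerator = 80 + j30, denominator = 50 + j75.
|G(j3)| = |80 + j30| / |50 + j75| = 85.440 / 90.139 ≈ 0.9479.

|G(j3)| ≈ 0.9479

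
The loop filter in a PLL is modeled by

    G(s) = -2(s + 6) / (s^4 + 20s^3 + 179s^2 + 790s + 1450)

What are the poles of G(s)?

s = -5 ± 5j, -5 ± 2j

The poles are the roots of the denominator s^4 + 20s^3 + 179s^2 + 790s + 1450 = 0.
No real roots exist; factor into two real quadratics: (s^2 + 10s + 50)(s^2 + 10s + 29) = 0.
Each quadratic gives a conjugate pair via the quadratic formula.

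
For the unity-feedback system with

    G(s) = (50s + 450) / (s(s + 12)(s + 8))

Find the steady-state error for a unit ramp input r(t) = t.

G(s) has one pole at the origin.
This is a Type 1 system. Kv = lim_{s→0} s·G(s) = 450/96 = 75/16.
e_ss = 1/Kv = 1/(75/16) = 16/75 ≈ 0.2133.

e_ss = 0.2133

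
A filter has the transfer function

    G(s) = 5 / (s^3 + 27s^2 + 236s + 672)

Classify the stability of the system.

stable

The denominator s^3 + 27s^2 + 236s + 672 factors as (s + 12)(s + 8)(s + 7), giving poles at s = -12, -8, -7.
Since all poles lie strictly in the left half-plane, the system is stable.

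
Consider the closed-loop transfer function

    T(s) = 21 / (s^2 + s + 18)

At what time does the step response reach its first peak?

t_p ≈ 0.7457 s

Comparing s^2 + s + 18 to s^2 + 2ζωₙs + ωₙ²: ωₙ = √18 ≈ 4.243 rad/s and ζ = 1/(2·√18) ≈ 0.1179.
ζωₙ = 1/2 = 0.5, so ω_d = ωₙ√(1−ζ²) = √(ωₙ² − (ζωₙ)²) = √(18 − 0.5²) = √17.75 ≈ 4.213 rad/s.
t_p = π/ω_d = π/4.213 ≈ 0.7457 s.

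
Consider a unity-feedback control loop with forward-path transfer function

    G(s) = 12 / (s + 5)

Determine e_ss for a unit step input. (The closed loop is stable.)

e_ss = 0.2941

G(s) has no poles at the origin.
This is a Type 0 system. Kp = lim_{s→0} G(s) = 12/5.
e_ss = 1/(1 + Kp) = 1/(1 + 12/5) = 5/17 ≈ 0.2941.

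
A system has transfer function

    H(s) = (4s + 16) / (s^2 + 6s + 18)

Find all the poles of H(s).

s = -3 ± 3j

The poles are the roots of the denominator s^2 + 6s + 18 = 0.
Using the quadratic formula: s = (-6 ± √(-36))/2 = -3 ± 3j.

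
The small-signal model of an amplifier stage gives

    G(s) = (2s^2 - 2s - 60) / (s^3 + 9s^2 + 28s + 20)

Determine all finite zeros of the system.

s = -5, 6

Set the numerator to zero: 2s^2 - 2s - 60 = 0, i.e. 2·(s^2 - s - 30) = 0.
Factoring: (s + 5)(s - 6) = 0.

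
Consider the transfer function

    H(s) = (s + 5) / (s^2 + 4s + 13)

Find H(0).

H(0) = 5/13 ≈ 0.3846

At s = 0 each factor (s + a) contributes a and each (s^2 + bs + c) contributes c.
H(0) = 1·(5) / ((13)) = 5/13 = 5/13.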